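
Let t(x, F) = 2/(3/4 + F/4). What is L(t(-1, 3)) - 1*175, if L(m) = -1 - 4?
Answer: -180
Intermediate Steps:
t(x, F) = 2/(3/4 + F/4) (t(x, F) = 2/(3*(1/4) + F*(1/4)) = 2/(3/4 + F/4))
L(m) = -5
L(t(-1, 3)) - 1*175 = -5 - 1*175 = -5 - 175 = -180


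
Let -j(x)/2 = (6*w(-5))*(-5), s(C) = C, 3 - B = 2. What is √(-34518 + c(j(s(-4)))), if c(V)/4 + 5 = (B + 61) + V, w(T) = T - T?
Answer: 3*I*√3810 ≈ 185.18*I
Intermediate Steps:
B = 1 (B = 3 - 1*2 = 3 - 2 = 1)
w(T) = 0
j(x) = 0 (j(x) = -2*6*0*(-5) = -0*(-5) = -2*0 = 0)
c(V) = 228 + 4*V (c(V) = -20 + 4*((1 + 61) + V) = -20 + 4*(62 + V) = -20 + (248 + 4*V) = 228 + 4*V)
√(-34518 + c(j(s(-4)))) = √(-34518 + (228 + 4*0)) = √(-34518 + (228 + 0)) = √(-34518 + 228) = √(-34290) = 3*I*√3810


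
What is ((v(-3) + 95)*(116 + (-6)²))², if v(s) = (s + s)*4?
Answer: 116467264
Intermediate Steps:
v(s) = 8*s (v(s) = (2*s)*4 = 8*s)
((v(-3) + 95)*(116 + (-6)²))² = ((8*(-3) + 95)*(116 + (-6)²))² = ((-24 + 95)*(116 + 36))² = (71*152)² = 10792² = 116467264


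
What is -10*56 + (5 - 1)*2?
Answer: -552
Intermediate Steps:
-10*56 + (5 - 1)*2 = -560 + 4*2 = -560 + 8 = -552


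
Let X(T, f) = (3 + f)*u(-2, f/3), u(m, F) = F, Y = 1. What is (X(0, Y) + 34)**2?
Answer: 11236/9 ≈ 1248.4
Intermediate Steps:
X(T, f) = f*(3 + f)/3 (X(T, f) = (3 + f)*(f/3) = f*(3 + f)/3)
(X(0, Y) + 34)**2 = ((1/3)*1*(3 + 1) + 34)**2 = ((1/3)*1*4 + 34)**2 = (4/3 + 34)**2 = (106/3)**2 = 11236/9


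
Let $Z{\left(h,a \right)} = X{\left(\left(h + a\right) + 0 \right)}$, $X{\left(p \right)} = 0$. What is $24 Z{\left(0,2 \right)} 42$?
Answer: $0$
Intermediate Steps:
$Z{\left(h,a \right)} = 0$
$24 Z{\left(0,2 \right)} 42 = 24 \cdot 0 \cdot 42 = 0 \cdot 42 = 0$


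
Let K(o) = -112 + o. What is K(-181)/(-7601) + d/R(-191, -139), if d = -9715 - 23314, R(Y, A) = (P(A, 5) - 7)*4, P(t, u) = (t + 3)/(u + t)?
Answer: 16821049715/12192004 ≈ 1379.7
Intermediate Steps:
P(t, u) = (3 + t)/(t + u)
R(Y, A) = -28 + 4*(3 + A)/(5 + A) (R(Y, A) = ((3 + A)/(A + 5) - 7)*4 = ((3 + A)/(5 + A) - 7)*4 = (-7 + (3 + A)/(5 + A))*4 = -28 + 4*(3 + A)/(5 + A))
d = -33029
K(-181)/(-7601) + d/R(-191, -139) = (-112 - 181)/(-7601) - 33029*(5 - 139)/(8*(-16 - 3*(-139))) = -293*(-1/7601) - 33029*(-67/(4*(-16 + 417))) = 293/7601 - 33029/(8*(-1/134)*401) = 293/7601 - 33029/(-1604/67) = 293/7601 - 33029*(-67/1604) = 293/7601 + 2212943/1604 = 16821049715/12192004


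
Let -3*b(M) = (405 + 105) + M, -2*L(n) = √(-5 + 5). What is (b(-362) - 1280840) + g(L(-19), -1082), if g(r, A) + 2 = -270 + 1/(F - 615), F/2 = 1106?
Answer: -6138043945/4791 ≈ -1.2812e+6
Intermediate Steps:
F = 2212 (F = 2*1106 = 2212)
L(n) = 0 (L(n) = -√(-5 + 5)/2 = -√0/2 = -½*0 = 0)
g(r, A) = -434383/1597 (g(r, A) = -2 + (-270 + 1/(2212 - 615)) = -2 + (-270 + 1/1597) = -2 - 431189/1597 = -434383/1597)
b(M) = -170 - M/3 (b(M) = -((405 + 105) + M)/3 = -(510 + M)/3 = -170 - M/3)
(b(-362) - 1280840) + g(L(-19), -1082) = ((-170 - ⅓*(-362)) - 1280840) - 434383/1597 = ((-170 + 362/3) - 1280840) - 434383/1597 = (-148/3 - 1280840) - 434383/1597 = -3842668/3 - 434383/1597 = -6138043945/4791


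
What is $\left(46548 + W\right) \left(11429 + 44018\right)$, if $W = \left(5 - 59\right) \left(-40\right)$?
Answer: $2700712476$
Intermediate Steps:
$W = 2160$ ($W = \left(-54\right) \left(-40\right) = 2160$)
$\left(46548 + W\right) \left(11429 + 44018\right) = \left(46548 + 2160\right) \left(11429 + 44018\right) = 48708 \cdot 55447 = 2700712476$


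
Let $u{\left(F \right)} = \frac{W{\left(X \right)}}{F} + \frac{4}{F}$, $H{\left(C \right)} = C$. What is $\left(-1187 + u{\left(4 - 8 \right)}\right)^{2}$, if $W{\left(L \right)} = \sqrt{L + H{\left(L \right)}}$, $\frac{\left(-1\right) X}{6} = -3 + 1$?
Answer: $\frac{\left(2376 + \sqrt{6}\right)^{2}}{4} \approx 1.4143 \cdot 10^{6}$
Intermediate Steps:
$X = 12$ ($X = - 6 \left(-3 + 1\right) = \left(-6\right) \left(-2\right) = 12$)
$W{\left(L \right)} = \sqrt{2} \sqrt{L}$ ($W{\left(L \right)} = \sqrt{L + L} = \sqrt{2 L} = \sqrt{2} \sqrt{L}$)
$u{\left(F \right)} = \frac{4}{F} + \frac{2 \sqrt{6}}{F}$ ($u{\left(F \right)} = \frac{\sqrt{2} \sqrt{12}}{F} + \frac{4}{F} = \frac{\sqrt{2} \cdot 2 \sqrt{3}}{F} + \frac{4}{F} = \frac{2 \sqrt{6}}{F} + \frac{4}{F} = \frac{4}{F} + \frac{2 \sqrt{6}}{F}$)
$\left(-1187 + u{\left(4 - 8 \right)}\right)^{2} = \left(-1187 + \frac{2 \left(2 + \sqrt{6}\right)}{4 - 8}\right)^{2} = \left(-1187 + \frac{2 \left(2 + \sqrt{6}\right)}{-4}\right)^{2} = \left(-1187 + 2 \left(- \frac{1}{4}\right) \left(2 + \sqrt{6}\right)\right)^{2} = \left(-1187 - \left(1 + \frac{\sqrt{6}}{2}\right)\right)^{2} = \left(-1188 - \frac{\sqrt{6}}{2}\right)^{2}$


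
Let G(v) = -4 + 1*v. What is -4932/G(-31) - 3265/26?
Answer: 13957/910 ≈ 15.337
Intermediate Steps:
G(v) = -4 + v
-4932/G(-31) - 3265/26 = -4932/(-4 - 31) - 3265/26 = -4932/(-35) - 3265*1/26 = -4932*(-1/35) - 3265/26 = 4932/35 - 3265/26 = 13957/910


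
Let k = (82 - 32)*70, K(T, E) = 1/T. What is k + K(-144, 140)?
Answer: 503999/144 ≈ 3500.0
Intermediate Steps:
k = 3500 (k = 50*70 = 3500)
k + K(-144, 140) = 3500 + 1/(-144) = 3500 - 1/144 = 503999/144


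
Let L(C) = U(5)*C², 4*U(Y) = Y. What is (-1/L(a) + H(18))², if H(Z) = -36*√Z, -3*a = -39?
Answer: 16656775216/714025 + 864*√2/845 ≈ 23329.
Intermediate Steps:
a = 13 (a = -⅓*(-39) = 13)
U(Y) = Y/4
L(C) = 5*C²/4 (L(C) = ((¼)*5)*C² = 5*C²/4)
(-1/L(a) + H(18))² = (-1/((5/4)*13²) - 108*√2)² = (-1/((5/4)*169) - 108*√2)² = (-1/845/4 - 108*√2)² = (-1*4/845 - 108*√2)² = (-4/845 - 108*√2)²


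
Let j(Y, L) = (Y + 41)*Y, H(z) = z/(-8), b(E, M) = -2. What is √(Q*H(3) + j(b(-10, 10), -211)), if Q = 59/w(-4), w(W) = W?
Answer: I*√4638/8 ≈ 8.5129*I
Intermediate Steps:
H(z) = -z/8 (H(z) = z*(-⅛) = -z/8)
Q = -59/4 (Q = 59/(-4) = 59*(-¼) = -59/4 ≈ -14.750)
j(Y, L) = Y*(41 + Y) (j(Y, L) = (41 + Y)*Y = Y*(41 + Y))
√(Q*H(3) + j(b(-10, 10), -211)) = √(-(-59)*3/32 - 2*(41 - 2)) = √(-59/4*(-3/8) - 2*39) = √(177/32 - 78) = √(-2319/32) = I*√4638/8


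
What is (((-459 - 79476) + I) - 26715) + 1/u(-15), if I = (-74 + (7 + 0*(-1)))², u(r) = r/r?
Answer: -102160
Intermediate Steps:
u(r) = 1
I = 4489 (I = (-74 + (7 + 0))² = (-74 + 7)² = (-67)² = 4489)
(((-459 - 79476) + I) - 26715) + 1/u(-15) = (((-459 - 79476) + 4489) - 26715) + 1/1 = ((-79935 + 4489) - 26715) + 1 = (-75446 - 26715) + 1 = -102161 + 1 = -102160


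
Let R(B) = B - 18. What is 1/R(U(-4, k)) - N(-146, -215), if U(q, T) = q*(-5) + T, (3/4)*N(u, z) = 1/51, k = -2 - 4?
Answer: -169/612 ≈ -0.27614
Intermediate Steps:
k = -6
N(u, z) = 4/153 (N(u, z) = (4/3)/51 = (4/3)*(1/51) = 4/153)
U(q, T) = T - 5*q (U(q, T) = -5*q + T = T - 5*q)
R(B) = -18 + B
1/R(U(-4, k)) - N(-146, -215) = 1/(-18 + (-6 - 5*(-4))) - 1*4/153 = 1/(-18 + (-6 + 20)) - 4/153 = 1/(-18 + 14) - 4/153 = 1/(-4) - 4/153 = -¼ - 4/153 = -169/612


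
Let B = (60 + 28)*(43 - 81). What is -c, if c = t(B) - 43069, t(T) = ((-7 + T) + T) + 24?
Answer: 49740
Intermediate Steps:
B = -3344 (B = 88*(-38) = -3344)
t(T) = 17 + 2*T (t(T) = (-7 + 2*T) + 24 = 17 + 2*T)
c = -49740 (c = (17 + 2*(-3344)) - 43069 = (17 - 6688) - 43069 = -6671 - 43069 = -49740)
-c = -1*(-49740) = 49740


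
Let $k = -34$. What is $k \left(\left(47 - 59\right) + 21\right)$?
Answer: $-306$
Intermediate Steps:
$k \left(\left(47 - 59\right) + 21\right) = - 34 \left(\left(47 - 59\right) + 21\right) = - 34 \left(-12 + 21\right) = \left(-34\right) 9 = -306$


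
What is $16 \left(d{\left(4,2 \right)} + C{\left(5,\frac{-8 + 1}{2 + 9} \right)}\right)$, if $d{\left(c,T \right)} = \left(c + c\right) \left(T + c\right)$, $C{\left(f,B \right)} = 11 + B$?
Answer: $\frac{10272}{11} \approx 933.82$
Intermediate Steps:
$d{\left(c,T \right)} = 2 c \left(T + c\right)$
$16 \left(d{\left(4,2 \right)} + C{\left(5,\frac{-8 + 1}{2 + 9} \right)}\right) = 16 \left(2 \cdot 4 \left(2 + 4\right) + \left(11 + \frac{-8 + 1}{2 + 9}\right)\right) = 16 \left(2 \cdot 4 \cdot 6 + \left(11 - \frac{7}{11}\right)\right) = 16 \left(48 + \left(11 - \frac{7}{11}\right)\right) = 16 \left(48 + \frac{114}{11}\right) = 16 \cdot \frac{642}{11} = \frac{10272}{11}$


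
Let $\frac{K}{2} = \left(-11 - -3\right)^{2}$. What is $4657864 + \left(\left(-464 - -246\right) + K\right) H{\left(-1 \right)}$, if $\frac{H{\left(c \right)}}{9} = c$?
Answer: $4658674$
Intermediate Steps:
$H{\left(c \right)} = 9 c$
$K = 128$ ($K = 2 \left(-11 - -3\right)^{2} = 2 \left(-11 + 3\right)^{2} = 2 \left(-8\right)^{2} = 2 \cdot 64 = 128$)
$4657864 + \left(\left(-464 - -246\right) + K\right) H{\left(-1 \right)} = 4657864 + \left(\left(-464 - -246\right) + 128\right) 9 \left(-1\right) = 4657864 + \left(\left(-464 + 246\right) + 128\right) \left(-9\right) = 4657864 + \left(-218 + 128\right) \left(-9\right) = 4657864 - -810 = 4657864 + 810 = 4658674$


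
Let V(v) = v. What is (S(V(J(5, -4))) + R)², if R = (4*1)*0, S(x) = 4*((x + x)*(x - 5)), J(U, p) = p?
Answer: 82944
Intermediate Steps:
S(x) = 8*x*(-5 + x) (S(x) = 4*((2*x)*(-5 + x)) = 4*(2*x*(-5 + x)) = 8*x*(-5 + x))
R = 0 (R = 4*0 = 0)
(S(V(J(5, -4))) + R)² = (8*(-4)*(-5 - 4) + 0)² = (8*(-4)*(-9) + 0)² = (288 + 0)² = 288² = 82944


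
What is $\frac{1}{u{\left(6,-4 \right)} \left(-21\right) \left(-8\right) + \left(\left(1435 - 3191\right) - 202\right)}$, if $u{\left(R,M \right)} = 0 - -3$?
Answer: $- \frac{1}{1454} \approx -0.00068776$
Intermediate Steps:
$u{\left(R,M \right)} = 3$ ($u{\left(R,M \right)} = 0 + 3 = 3$)
$\frac{1}{u{\left(6,-4 \right)} \left(-21\right) \left(-8\right) + \left(\left(1435 - 3191\right) - 202\right)} = \frac{1}{3 \left(-21\right) \left(-8\right) + \left(\left(1435 - 3191\right) - 202\right)} = \frac{1}{\left(-63\right) \left(-8\right) - 1958} = \frac{1}{504 - 1958} = \frac{1}{-1454} = - \frac{1}{1454}$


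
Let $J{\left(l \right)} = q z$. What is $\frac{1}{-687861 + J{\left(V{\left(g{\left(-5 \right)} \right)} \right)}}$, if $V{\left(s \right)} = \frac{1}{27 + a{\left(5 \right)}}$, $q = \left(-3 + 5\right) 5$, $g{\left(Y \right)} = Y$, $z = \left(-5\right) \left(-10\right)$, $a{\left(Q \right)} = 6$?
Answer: $- \frac{1}{687361} \approx -1.4548 \cdot 10^{-6}$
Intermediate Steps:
$z = 50$
$q = 10$ ($q = 2 \cdot 5 = 10$)
$V{\left(s \right)} = \frac{1}{33}$ ($V{\left(s \right)} = \frac{1}{27 + 6} = \frac{1}{33}$)
$J{\left(l \right)} = 500$ ($J{\left(l \right)} = 10 \cdot 50 = 500$)
$\frac{1}{-687861 + J{\left(V{\left(g{\left(-5 \right)} \right)} \right)}} = \frac{1}{-687861 + 500} = \frac{1}{-687361} = - \frac{1}{687361}$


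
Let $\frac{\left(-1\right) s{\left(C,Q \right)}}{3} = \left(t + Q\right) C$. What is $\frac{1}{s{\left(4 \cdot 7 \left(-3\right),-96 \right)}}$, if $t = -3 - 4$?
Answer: $- \frac{1}{25956} \approx -3.8527 \cdot 10^{-5}$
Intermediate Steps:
$t = -7$ ($t = -3 - 4 = -7$)
$s{\left(C,Q \right)} = - 3 C \left(-7 + Q\right)$ ($s{\left(C,Q \right)} = - 3 \left(-7 + Q\right) C = - 3 C \left(-7 + Q\right)$)
$\frac{1}{s{\left(4 \cdot 7 \left(-3\right),-96 \right)}} = \frac{1}{3 \cdot 4 \cdot 7 \left(-3\right) \left(7 - -96\right)} = \frac{1}{3 \cdot 28 \left(-3\right) \left(7 + 96\right)} = \frac{1}{3 \left(-84\right) 103} = \frac{1}{-25956} = - \frac{1}{25956}$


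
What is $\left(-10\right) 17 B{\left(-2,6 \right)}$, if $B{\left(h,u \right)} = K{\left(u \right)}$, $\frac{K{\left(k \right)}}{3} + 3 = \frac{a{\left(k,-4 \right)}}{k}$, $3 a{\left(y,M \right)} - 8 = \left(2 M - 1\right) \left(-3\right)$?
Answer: $\frac{1615}{3} \approx 538.33$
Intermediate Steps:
$a{\left(y,M \right)} = \frac{11}{3} - 2 M$ ($a{\left(y,M \right)} = \frac{8}{3} + \frac{\left(2 M - 1\right) \left(-3\right)}{3} = \frac{8}{3} + \frac{\left(-1 + 2 M\right) \left(-3\right)}{3} = \frac{8}{3} + \frac{3 - 6 M}{3} = \frac{8}{3} - \left(-1 + 2 M\right) = \frac{11}{3} - 2 M$)
$K{\left(k \right)} = -9 + \frac{35}{k}$ ($K{\left(k \right)} = -9 + 3 \frac{\frac{11}{3} - -8}{k} = -9 + 3 \frac{\frac{11}{3} + 8}{k} = -9 + 3 \frac{35}{3 k} = -9 + \frac{35}{k}$)
$B{\left(h,u \right)} = -9 + \frac{35}{u}$
$\left(-10\right) 17 B{\left(-2,6 \right)} = \left(-10\right) 17 \left(-9 + \frac{35}{6}\right) = - 170 \left(-9 + 35 \cdot \frac{1}{6}\right) = - 170 \left(-9 + \frac{35}{6}\right) = \left(-170\right) \left(- \frac{19}{6}\right) = \frac{1615}{3}$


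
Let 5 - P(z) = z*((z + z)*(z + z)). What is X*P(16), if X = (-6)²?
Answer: -589644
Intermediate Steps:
P(z) = 5 - 4*z³ (P(z) = 5 - z*(z + z)*(z + z) = 5 - z*(2*z)*(2*z) = 5 - z*4*z² = 5 - 4*z³)
X = 36
X*P(16) = 36*(5 - 4*16³) = 36*(5 - 4*4096) = 36*(5 - 16384) = 36*(-16379) = -589644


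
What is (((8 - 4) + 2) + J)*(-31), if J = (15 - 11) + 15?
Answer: -775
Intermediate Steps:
J = 19 (J = 4 + 15 = 19)
(((8 - 4) + 2) + J)*(-31) = (((8 - 4) + 2) + 19)*(-31) = ((4 + 2) + 19)*(-31) = (6 + 19)*(-31) = 25*(-31) = -775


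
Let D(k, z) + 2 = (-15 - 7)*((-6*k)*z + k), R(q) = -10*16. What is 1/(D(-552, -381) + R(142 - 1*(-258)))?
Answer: 1/27773166 ≈ 3.6006e-8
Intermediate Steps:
R(q) = -160
D(k, z) = -2 - 22*k + 132*k*z (D(k, z) = -2 + (-15 - 7)*((-6*k)*z + k) = -2 - 22*(-6*k*z + k) = -2 - 22*(k - 6*k*z) = -2 + (-22*k + 132*k*z) = -2 - 22*k + 132*k*z)
1/(D(-552, -381) + R(142 - 1*(-258))) = 1/((-2 - 22*(-552) + 132*(-552)*(-381)) - 160) = 1/((-2 + 12144 + 27761184) - 160) = 1/(27773326 - 160) = 1/27773166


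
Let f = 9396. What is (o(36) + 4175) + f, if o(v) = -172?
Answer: 13399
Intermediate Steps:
(o(36) + 4175) + f = (-172 + 4175) + 9396 = 4003 + 9396 = 13399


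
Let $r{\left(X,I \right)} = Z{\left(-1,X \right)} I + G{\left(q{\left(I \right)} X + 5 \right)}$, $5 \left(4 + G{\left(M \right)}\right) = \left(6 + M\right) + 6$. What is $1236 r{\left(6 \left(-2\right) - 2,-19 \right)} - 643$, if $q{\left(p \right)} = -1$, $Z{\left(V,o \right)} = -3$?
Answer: $\frac{362641}{5} \approx 72528.0$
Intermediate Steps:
$G{\left(M \right)} = - \frac{8}{5} + \frac{M}{5}$ ($G{\left(M \right)} = -4 + \frac{\left(6 + M\right) + 6}{5} = -4 + \frac{12 + M}{5} = -4 + \left(\frac{12}{5} + \frac{M}{5}\right) = - \frac{8}{5} + \frac{M}{5}$)
$r{\left(X,I \right)} = - \frac{3}{5} - 3 I - \frac{X}{5}$ ($r{\left(X,I \right)} = - 3 I + \left(- \frac{8}{5} + \frac{- X + 5}{5}\right) = - 3 I + \left(- \frac{8}{5} + \frac{5 - X}{5}\right) = - 3 I - \left(\frac{3}{5} + \frac{X}{5}\right) = - \frac{3}{5} - 3 I - \frac{X}{5}$)
$1236 r{\left(6 \left(-2\right) - 2,-19 \right)} - 643 = 1236 \left(- \frac{3}{5} - -57 - \frac{6 \left(-2\right) - 2}{5}\right) - 643 = 1236 \left(- \frac{3}{5} + 57 - \frac{-12 - 2}{5}\right) - 643 = 1236 \left(- \frac{3}{5} + 57 - - \frac{14}{5}\right) - 643 = 1236 \left(- \frac{3}{5} + 57 + \frac{14}{5}\right) - 643 = 1236 \cdot \frac{296}{5} - 643 = \frac{365856}{5} - 643 = \frac{362641}{5}$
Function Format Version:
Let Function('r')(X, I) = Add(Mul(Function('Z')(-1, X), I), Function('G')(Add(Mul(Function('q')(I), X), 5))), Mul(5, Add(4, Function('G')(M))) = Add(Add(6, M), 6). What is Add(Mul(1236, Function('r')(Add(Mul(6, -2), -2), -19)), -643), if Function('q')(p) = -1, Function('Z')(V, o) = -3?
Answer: Rational(362641, 5) ≈ 72528.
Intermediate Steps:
Function('G')(M) = Add(Rational(-8, 5), Mul(Rational(1, 5), M)) (Function('G')(M) = Add(-4, Mul(Rational(1, 5), Add(Add(6, M), 6))) = Add(-4, Mul(Rational(1, 5), Add(12, M))) = Add(-4, Add(Rational(12, 5), Mul(Rational(1, 5), M))) = Add(Rational(-8, 5), Mul(Rational(1, 5), M)))
Function('r')(X, I) = Add(Rational(-3, 5), Mul(-3, I), Mul(Rational(-1, 5), X)) (Function('r')(X, I) = Add(Mul(-3, I), Add(Rational(-8, 5), Mul(Rational(1, 5), Add(Mul(-1, X), 5)))) = Add(Mul(-3, I), Add(Rational(-8, 5), Mul(Rational(1, 5), Add(5, Mul(-1, X))))) = Add(Mul(-3, I), Add(Rational(-8, 5), Add(1, Mul(Rational(-1, 5), X)))) = Add(Mul(-3, I), Add(Rational(-3, 5), Mul(Rational(-1, 5), X))) = Add(Rational(-3, 5), Mul(-3, I), Mul(Rational(-1, 5), X)))
Add(Mul(1236, Function('r')(Add(Mul(6, -2), -2), -19)), -643) = Add(Mul(1236, Add(Rational(-3, 5), Mul(-3, -19), Mul(Rational(-1, 5), Add(Mul(6, -2), -2)))), -643) = Add(Mul(1236, Add(Rational(-3, 5), 57, Mul(Rational(-1, 5), Add(-12, -2)))), -643) = Add(Mul(1236, Add(Rational(-3, 5), 57, Mul(Rational(-1, 5), -14))), -643) = Add(Mul(1236, Add(Rational(-3, 5), 57, Rational(14, 5))), -643) = Add(Mul(1236, Rational(296, 5)), -643) = Add(Rational(365856, 5), -643) = Rational(362641, 5)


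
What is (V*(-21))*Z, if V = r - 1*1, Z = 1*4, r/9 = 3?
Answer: -2184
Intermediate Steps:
r = 27 (r = 9*3 = 27)
Z = 4
V = 26 (V = 27 - 1*1 = 27 - 1 = 26)
(V*(-21))*Z = (26*(-21))*4 = -546*4 = -2184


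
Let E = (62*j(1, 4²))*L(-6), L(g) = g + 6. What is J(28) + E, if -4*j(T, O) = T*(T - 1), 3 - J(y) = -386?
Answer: 389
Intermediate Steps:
J(y) = 389 (J(y) = 3 - 1*(-386) = 3 + 386 = 389)
j(T, O) = -T*(-1 + T)/4 (j(T, O) = -T*(T - 1)/4 = -T*(-1 + T)/4)
L(g) = 6 + g
E = 0 (E = (62*((¼)*1*(1 - 1*1)))*(6 - 6) = (62*((¼)*1*(1 - 1)))*0 = (62*((¼)*1*0))*0 = (62*0)*0 = 0*0 = 0)
J(28) + E = 389 + 0 = 389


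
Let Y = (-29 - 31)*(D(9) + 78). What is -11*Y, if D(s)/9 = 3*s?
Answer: 211860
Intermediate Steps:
D(s) = 27*s (D(s) = 9*(3*s) = 27*s)
Y = -19260 (Y = (-29 - 31)*(27*9 + 78) = -60*(243 + 78) = -60*321 = -19260)
-11*Y = -11*(-19260) = 211860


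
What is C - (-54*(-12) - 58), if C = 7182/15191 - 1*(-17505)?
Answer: 256962947/15191 ≈ 16915.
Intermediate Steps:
C = 265925637/15191 (C = 7182*(1/15191) + 17505 = 7182/15191 + 17505 = 265925637/15191 ≈ 17505.)
C - (-54*(-12) - 58) = 265925637/15191 - (-54*(-12) - 58) = 265925637/15191 - (648 - 58) = 265925637/15191 - 1*590 = 265925637/15191 - 590 = 256962947/15191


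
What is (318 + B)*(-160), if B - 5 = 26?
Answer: -55840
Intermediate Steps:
B = 31 (B = 5 + 26 = 31)
(318 + B)*(-160) = (318 + 31)*(-160) = 349*(-160) = -55840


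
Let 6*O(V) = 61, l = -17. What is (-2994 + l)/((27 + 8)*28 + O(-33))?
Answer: -18066/5941 ≈ -3.0409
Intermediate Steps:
O(V) = 61/6 (O(V) = (⅙)*61 = 61/6)
(-2994 + l)/((27 + 8)*28 + O(-33)) = (-2994 - 17)/((27 + 8)*28 + 61/6) = -3011/(35*28 + 61/6) = -3011/(980 + 61/6) = -3011/5941/6 = -3011*6/5941 = -18066/5941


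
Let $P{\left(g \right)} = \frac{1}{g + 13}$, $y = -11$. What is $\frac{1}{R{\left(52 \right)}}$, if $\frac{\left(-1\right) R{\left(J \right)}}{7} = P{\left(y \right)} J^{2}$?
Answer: $- \frac{1}{9464} \approx -0.00010566$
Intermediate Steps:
$P{\left(g \right)} = \frac{1}{13 + g}$
$R{\left(J \right)} = - \frac{7 J^{2}}{2}$ ($R{\left(J \right)} = - 7 \frac{J^{2}}{13 - 11} = - 7 \frac{J^{2}}{2} = - \frac{7 J^{2}}{2}$)
$\frac{1}{R{\left(52 \right)}} = \frac{1}{\left(- \frac{7}{2}\right) 52^{2}} = \frac{1}{\left(- \frac{7}{2}\right) 2704} = \frac{1}{-9464} = - \frac{1}{9464}$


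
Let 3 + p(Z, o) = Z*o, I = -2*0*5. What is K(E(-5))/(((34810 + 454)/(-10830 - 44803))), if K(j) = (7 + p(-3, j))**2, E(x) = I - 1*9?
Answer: -53463313/35264 ≈ -1516.1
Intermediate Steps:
I = 0 (I = 0*5 = 0)
E(x) = -9 (E(x) = 0 - 1*9 = 0 - 9 = -9)
p(Z, o) = -3 + Z*o
K(j) = (4 - 3*j)**2 (K(j) = (7 + (-3 - 3*j))**2 = (4 - 3*j)**2)
K(E(-5))/(((34810 + 454)/(-10830 - 44803))) = (-4 + 3*(-9))**2/(((34810 + 454)/(-10830 - 44803))) = (-4 - 27)**2/((35264/(-55633))) = (-31)**2/((35264*(-1/55633))) = 961/(-35264/55633) = 961*(-55633/35264) = -53463313/35264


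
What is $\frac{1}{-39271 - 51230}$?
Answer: $- \frac{1}{90501} \approx -1.105 \cdot 10^{-5}$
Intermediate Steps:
$\frac{1}{-39271 - 51230} = \frac{1}{-90501} = - \frac{1}{90501}$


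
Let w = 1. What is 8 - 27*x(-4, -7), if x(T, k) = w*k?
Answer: 197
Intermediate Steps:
x(T, k) = k (x(T, k) = 1*k = k)
8 - 27*x(-4, -7) = 8 - 27*(-7) = 8 + 189 = 197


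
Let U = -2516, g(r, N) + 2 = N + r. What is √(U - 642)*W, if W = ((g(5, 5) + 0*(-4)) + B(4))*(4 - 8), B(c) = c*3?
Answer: -80*I*√3158 ≈ -4495.7*I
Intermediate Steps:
g(r, N) = -2 + N + r (g(r, N) = -2 + (N + r) = -2 + N + r)
B(c) = 3*c
W = -80 (W = (((-2 + 5 + 5) + 0*(-4)) + 3*4)*(4 - 8) = ((8 + 0) + 12)*(-4) = (8 + 12)*(-4) = 20*(-4) = -80)
√(U - 642)*W = √(-2516 - 642)*(-80) = √(-3158)*(-80) = (I*√3158)*(-80) = -80*I*√3158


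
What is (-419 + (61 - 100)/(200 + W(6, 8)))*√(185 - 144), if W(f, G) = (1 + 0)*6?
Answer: -86353*√41/206 ≈ -2684.1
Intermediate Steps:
W(f, G) = 6 (W(f, G) = 1*6 = 6)
(-419 + (61 - 100)/(200 + W(6, 8)))*√(185 - 144) = (-419 + (61 - 100)/(200 + 6))*√(185 - 144) = (-419 - 39/206)*√41 = -86353*√41/206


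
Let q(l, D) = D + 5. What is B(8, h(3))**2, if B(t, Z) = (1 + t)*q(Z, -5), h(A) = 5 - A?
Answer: 0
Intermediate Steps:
q(l, D) = 5 + D
B(t, Z) = 0 (B(t, Z) = (1 + t)*(5 - 5) = (1 + t)*0 = 0)
B(8, h(3))**2 = 0**2 = 0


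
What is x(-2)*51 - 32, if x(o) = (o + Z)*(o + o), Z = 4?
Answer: -440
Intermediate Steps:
x(o) = 2*o*(4 + o) (x(o) = (o + 4)*(o + o) = (4 + o)*(2*o) = 2*o*(4 + o))
x(-2)*51 - 32 = (2*(-2)*(4 - 2))*51 - 32 = (2*(-2)*2)*51 - 32 = -8*51 - 32 = -408 - 32 = -440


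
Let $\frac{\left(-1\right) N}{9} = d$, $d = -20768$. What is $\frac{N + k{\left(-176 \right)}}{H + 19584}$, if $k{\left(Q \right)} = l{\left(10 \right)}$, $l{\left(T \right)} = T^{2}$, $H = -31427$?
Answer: $- \frac{187012}{11843} \approx -15.791$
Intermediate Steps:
$N = 186912$ ($N = \left(-9\right) \left(-20768\right) = 186912$)
$k{\left(Q \right)} = 100$ ($k{\left(Q \right)} = 10^{2} = 100$)
$\frac{N + k{\left(-176 \right)}}{H + 19584} = \frac{186912 + 100}{-31427 + 19584} = \frac{187012}{-11843} = 187012 \left(- \frac{1}{11843}\right) = - \frac{187012}{11843}$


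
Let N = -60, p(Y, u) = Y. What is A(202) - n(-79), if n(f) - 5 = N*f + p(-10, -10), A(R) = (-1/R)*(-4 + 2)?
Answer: -478234/101 ≈ -4735.0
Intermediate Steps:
A(R) = 2/R (A(R) = -1/R*(-2) = 2/R)
n(f) = -5 - 60*f (n(f) = 5 + (-60*f - 10) = 5 + (-10 - 60*f) = -5 - 60*f)
A(202) - n(-79) = 2/202 - (-5 - 60*(-79)) = 2*(1/202) - (-5 + 4740) = 1/101 - 1*4735 = 1/101 - 4735 = -478234/101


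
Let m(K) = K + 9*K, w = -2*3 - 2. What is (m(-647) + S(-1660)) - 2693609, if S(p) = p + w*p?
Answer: -2688459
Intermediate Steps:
w = -8 (w = -6 - 2 = -8)
S(p) = -7*p (S(p) = p - 8*p = -7*p)
m(K) = 10*K
(m(-647) + S(-1660)) - 2693609 = (10*(-647) - 7*(-1660)) - 2693609 = (-6470 + 11620) - 2693609 = 5150 - 2693609 = -2688459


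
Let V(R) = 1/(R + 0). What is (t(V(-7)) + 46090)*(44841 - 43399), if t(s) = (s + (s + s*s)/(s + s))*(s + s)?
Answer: 465231636/7 ≈ 6.6462e+7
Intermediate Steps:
V(R) = 1/R
t(s) = 2*s*(s + (s + s²)/(2*s)) (t(s) = (s + (s + s²)/((2*s)))*(2*s) = (s + (s + s²)*(1/(2*s)))*(2*s) = (s + (s + s²)/(2*s))*(2*s) = 2*s*(s + (s + s²)/(2*s)))
(t(V(-7)) + 46090)*(44841 - 43399) = ((1 + 3/(-7))/(-7) + 46090)*(44841 - 43399) = (-(1 + 3*(-⅐))/7 + 46090)*1442 = (-(1 - 3/7)/7 + 46090)*1442 = (-⅐*4/7 + 46090)*1442 = (-4/49 + 46090)*1442 = (2258406/49)*1442 = 465231636/7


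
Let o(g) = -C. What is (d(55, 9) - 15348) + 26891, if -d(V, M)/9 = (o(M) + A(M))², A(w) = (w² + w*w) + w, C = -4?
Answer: -264082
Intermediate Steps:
A(w) = w + 2*w² (A(w) = (w² + w²) + w = 2*w² + w = w + 2*w²)
o(g) = 4 (o(g) = -1*(-4) = 4)
d(V, M) = -9*(4 + M*(1 + 2*M))²
(d(55, 9) - 15348) + 26891 = (-9*(4 + 9*(1 + 2*9))² - 15348) + 26891 = (-9*(4 + 9*(1 + 18))² - 15348) + 26891 = (-9*(4 + 9*19)² - 15348) + 26891 = (-9*(4 + 171)² - 15348) + 26891 = (-9*175² - 15348) + 26891 = (-9*30625 - 15348) + 26891 = (-275625 - 15348) + 26891 = -290973 + 26891 = -264082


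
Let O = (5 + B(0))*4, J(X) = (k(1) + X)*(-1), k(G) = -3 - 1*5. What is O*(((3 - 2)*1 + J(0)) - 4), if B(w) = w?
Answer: 100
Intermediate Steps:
k(G) = -8 (k(G) = -3 - 5 = -8)
J(X) = 8 - X (J(X) = (-8 + X)*(-1) = 8 - X)
O = 20 (O = (5 + 0)*4 = 5*4 = 20)
O*(((3 - 2)*1 + J(0)) - 4) = 20*(((3 - 2)*1 + (8 - 1*0)) - 4) = 20*((1*1 + (8 + 0)) - 4) = 20*((1 + 8) - 4) = 20*(9 - 4) = 20*5 = 100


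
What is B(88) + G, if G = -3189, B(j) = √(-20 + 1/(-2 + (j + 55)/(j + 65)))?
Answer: -3189 + I*√556319/163 ≈ -3189.0 + 4.5759*I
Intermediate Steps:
B(j) = √(-20 + 1/(-2 + (55 + j)/(65 + j)))
B(88) + G = √((-1565 - 21*88)/(75 + 88)) - 3189 = √((-1565 - 1848)/163) - 3189 = √((1/163)*(-3413)) - 3189 = √(-3413/163) - 3189 = I*√556319/163 - 3189 = -3189 + I*√556319/163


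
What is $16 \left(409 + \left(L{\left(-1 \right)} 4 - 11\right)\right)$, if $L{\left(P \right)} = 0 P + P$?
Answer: $6304$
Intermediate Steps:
$L{\left(P \right)} = P$ ($L{\left(P \right)} = 0 + P = P$)
$16 \left(409 + \left(L{\left(-1 \right)} 4 - 11\right)\right) = 16 \left(409 - 15\right) = 16 \cdot 394 = 6304$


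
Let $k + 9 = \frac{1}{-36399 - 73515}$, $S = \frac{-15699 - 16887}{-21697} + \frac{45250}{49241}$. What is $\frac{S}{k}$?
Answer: $- \frac{284276785703064}{1056872297961779} \approx -0.26898$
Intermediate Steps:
$S = \frac{2586356476}{1068381977}$ ($S = \left(-15699 - 16887\right) \left(- \frac{1}{21697}\right) + 45250 \cdot \frac{1}{49241} = \left(-32586\right) \left(- \frac{1}{21697}\right) + \frac{45250}{49241} = \frac{32586}{21697} + \frac{45250}{49241} = \frac{2586356476}{1068381977} \approx 2.4208$)
$k = - \frac{989227}{109914}$ ($k = -9 + \frac{1}{-36399 - 73515} = -9 + \frac{1}{-109914} = -9 - \frac{1}{109914} = - \frac{989227}{109914} \approx -9.0$)
$\frac{S}{k} = \frac{2586356476}{1068381977 \left(- \frac{989227}{109914}\right)} = \frac{2586356476}{1068381977} \left(- \frac{109914}{989227}\right) = - \frac{284276785703064}{1056872297961779}$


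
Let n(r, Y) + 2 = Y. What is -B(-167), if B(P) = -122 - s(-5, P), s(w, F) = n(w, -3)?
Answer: 117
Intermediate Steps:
n(r, Y) = -2 + Y
s(w, F) = -5 (s(w, F) = -2 - 3 = -5)
B(P) = -117 (B(P) = -122 - 1*(-5) = -122 + 5 = -117)
-B(-167) = -1*(-117) = 117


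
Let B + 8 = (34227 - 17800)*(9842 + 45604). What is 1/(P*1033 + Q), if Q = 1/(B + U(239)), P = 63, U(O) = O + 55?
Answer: 910811728/59274716446513 ≈ 1.5366e-5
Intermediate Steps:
U(O) = 55 + O
B = 910811434 (B = -8 + (34227 - 17800)*(9842 + 45604) = -8 + 16427*55446 = -8 + 910811442 = 910811434)
Q = 1/910811728 (Q = 1/(910811434 + (55 + 239)) = 1/(910811434 + 294) = 1/910811728 ≈ 1.0979e-9)
1/(P*1033 + Q) = 1/(63*1033 + 1/910811728) = 1/(65079 + 1/910811728) = 1/(59274716446513/910811728) = 910811728/59274716446513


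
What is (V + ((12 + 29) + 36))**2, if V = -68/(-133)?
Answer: 106275481/17689 ≈ 6008.0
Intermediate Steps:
V = 68/133 (V = -68*(-1/133) = 68/133 ≈ 0.51128)
(V + ((12 + 29) + 36))**2 = (68/133 + ((12 + 29) + 36))**2 = (68/133 + (41 + 36))**2 = (68/133 + 77)**2 = (10309/133)**2 = 106275481/17689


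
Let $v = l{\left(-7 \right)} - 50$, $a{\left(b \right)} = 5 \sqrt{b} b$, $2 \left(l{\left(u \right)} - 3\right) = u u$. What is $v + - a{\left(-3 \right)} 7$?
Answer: $- \frac{45}{2} + 105 i \sqrt{3} \approx -22.5 + 181.87 i$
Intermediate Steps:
$l{\left(u \right)} = 3 + \frac{u^{2}}{2}$ ($l{\left(u \right)} = 3 + \frac{u u}{2} = 3 + \frac{u^{2}}{2}$)
$a{\left(b \right)} = 5 b^{\frac{3}{2}}$
$v = - \frac{45}{2}$ ($v = \left(3 + \frac{\left(-7\right)^{2}}{2}\right) - 50 = \left(3 + \frac{1}{2} \cdot 49\right) - 50 = \left(3 + \frac{49}{2}\right) - 50 = \frac{55}{2} - 50 = - \frac{45}{2} \approx -22.5$)
$v + - a{\left(-3 \right)} 7 = - \frac{45}{2} + - 5 \left(-3\right)^{\frac{3}{2}} \cdot 7 = - \frac{45}{2} + - 5 \left(- 3 i \sqrt{3}\right) 7 = - \frac{45}{2} + - \left(-15\right) i \sqrt{3} \cdot 7 = - \frac{45}{2} + 15 i \sqrt{3} \cdot 7 = - \frac{45}{2} + 105 i \sqrt{3}$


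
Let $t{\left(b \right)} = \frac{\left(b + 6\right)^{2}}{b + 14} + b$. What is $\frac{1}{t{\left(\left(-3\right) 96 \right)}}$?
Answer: $- \frac{137}{79218} \approx -0.0017294$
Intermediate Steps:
$t{\left(b \right)} = b + \frac{\left(6 + b\right)^{2}}{14 + b}$ ($t{\left(b \right)} = \frac{\left(6 + b\right)^{2}}{14 + b} + b = b + \frac{\left(6 + b\right)^{2}}{14 + b}$)
$\frac{1}{t{\left(\left(-3\right) 96 \right)}} = \frac{1}{2 \frac{1}{14 - 288} \left(18 + \left(\left(-3\right) 96\right)^{2} + 13 \left(\left(-3\right) 96\right)\right)} = \frac{1}{2 \frac{1}{14 - 288} \left(18 + \left(-288\right)^{2} + 13 \left(-288\right)\right)} = \frac{1}{2 \frac{1}{-274} \left(18 + 82944 - 3744\right)} = \frac{1}{2 \left(- \frac{1}{274}\right) 79218} = \frac{1}{- \frac{79218}{137}} = - \frac{137}{79218}$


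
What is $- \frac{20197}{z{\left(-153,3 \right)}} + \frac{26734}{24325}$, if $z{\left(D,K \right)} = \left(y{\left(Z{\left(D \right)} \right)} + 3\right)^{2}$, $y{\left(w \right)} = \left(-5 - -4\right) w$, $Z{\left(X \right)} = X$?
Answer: $\frac{159306599}{591973200} \approx 0.26911$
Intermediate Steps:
$y{\left(w \right)} = - w$ ($y{\left(w \right)} = \left(-5 + 4\right) w = - w$)
$z{\left(D,K \right)} = \left(3 - D\right)^{2}$ ($z{\left(D,K \right)} = \left(- D + 3\right)^{2} = \left(3 - D\right)^{2}$)
$- \frac{20197}{z{\left(-153,3 \right)}} + \frac{26734}{24325} = - \frac{20197}{\left(-3 - 153\right)^{2}} + \frac{26734}{24325} = - \frac{20197}{\left(-156\right)^{2}} + 26734 \cdot \frac{1}{24325} = - \frac{20197}{24336} + \frac{26734}{24325} = \frac{159306599}{591973200}$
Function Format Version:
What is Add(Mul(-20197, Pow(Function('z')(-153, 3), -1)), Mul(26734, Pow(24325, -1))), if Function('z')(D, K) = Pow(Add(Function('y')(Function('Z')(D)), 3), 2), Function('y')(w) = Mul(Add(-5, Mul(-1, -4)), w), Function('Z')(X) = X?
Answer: Rational(159306599, 591973200) ≈ 0.26911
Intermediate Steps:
Function('y')(w) = Mul(-1, w) (Function('y')(w) = Mul(Add(-5, 4), w) = Mul(-1, w))
Function('z')(D, K) = Pow(Add(3, Mul(-1, D)), 2) (Function('z')(D, K) = Pow(Add(Mul(-1, D), 3), 2) = Pow(Add(3, Mul(-1, D)), 2))
Add(Mul(-20197, Pow(Function('z')(-153, 3), -1)), Mul(26734, Pow(24325, -1))) = Add(Mul(-20197, Pow(Pow(Add(-3, -153), 2), -1)), Mul(26734, Pow(24325, -1))) = Add(Mul(-20197, Pow(Pow(-156, 2), -1)), Mul(26734, Rational(1, 24325))) = Add(Mul(-20197, Pow(24336, -1)), Rational(26734, 24325)) = Add(Mul(-20197, Rational(1, 24336)), Rational(26734, 24325)) = Add(Rational(-20197, 24336), Rational(26734, 24325)) = Rational(159306599, 591973200)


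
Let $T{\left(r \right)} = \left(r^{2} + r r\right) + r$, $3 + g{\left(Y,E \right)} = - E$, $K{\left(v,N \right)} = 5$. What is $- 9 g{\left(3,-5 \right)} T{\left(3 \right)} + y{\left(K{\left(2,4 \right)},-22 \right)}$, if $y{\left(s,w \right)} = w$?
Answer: $-400$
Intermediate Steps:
$g{\left(Y,E \right)} = -3 - E$
$T{\left(r \right)} = r + 2 r^{2}$ ($T{\left(r \right)} = \left(r^{2} + r^{2}\right) + r = 2 r^{2} + r = r + 2 r^{2}$)
$- 9 g{\left(3,-5 \right)} T{\left(3 \right)} + y{\left(K{\left(2,4 \right)},-22 \right)} = - 9 \left(-3 - -5\right) 3 \left(1 + 2 \cdot 3\right) - 22 = - 9 \left(-3 + 5\right) 3 \left(1 + 6\right) - 22 = \left(-9\right) 2 \cdot 3 \cdot 7 - 22 = \left(-18\right) 21 - 22 = -378 - 22 = -400$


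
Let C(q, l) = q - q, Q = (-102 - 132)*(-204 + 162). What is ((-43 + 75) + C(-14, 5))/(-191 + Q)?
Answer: 32/9637 ≈ 0.0033205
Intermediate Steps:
Q = 9828 (Q = -234*(-42) = 9828)
C(q, l) = 0
((-43 + 75) + C(-14, 5))/(-191 + Q) = ((-43 + 75) + 0)/(-191 + 9828) = (32 + 0)/9637 = 32*(1/9637) = 32/9637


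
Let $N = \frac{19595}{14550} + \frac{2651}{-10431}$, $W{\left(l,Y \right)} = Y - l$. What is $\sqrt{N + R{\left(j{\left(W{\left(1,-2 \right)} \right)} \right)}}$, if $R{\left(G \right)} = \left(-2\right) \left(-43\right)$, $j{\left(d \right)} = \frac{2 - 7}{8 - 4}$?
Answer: $\frac{\sqrt{990681496261990}}{3372690} \approx 9.3323$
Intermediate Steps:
$j{\left(d \right)} = - \frac{5}{4}$
$R{\left(G \right)} = 86$
$N = \frac{11054893}{10118070}$ ($N = 19595 \cdot \frac{1}{14550} + 2651 \left(- \frac{1}{10431}\right) = \frac{3919}{2910} - \frac{2651}{10431} = \frac{11054893}{10118070} \approx 1.0926$)
$\sqrt{N + R{\left(j{\left(W{\left(1,-2 \right)} \right)} \right)}} = \sqrt{\frac{11054893}{10118070} + 86} = \sqrt{\frac{881208913}{10118070}} = \frac{\sqrt{990681496261990}}{3372690}$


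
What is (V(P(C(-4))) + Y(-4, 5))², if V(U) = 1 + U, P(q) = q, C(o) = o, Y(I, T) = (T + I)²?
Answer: 4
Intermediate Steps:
Y(I, T) = (I + T)²
(V(P(C(-4))) + Y(-4, 5))² = ((1 - 4) + (-4 + 5)²)² = (-3 + 1²)² = (-3 + 1)² = (-2)² = 4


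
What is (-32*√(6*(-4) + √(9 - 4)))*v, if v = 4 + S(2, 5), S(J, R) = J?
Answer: -192*I*√(24 - √5) ≈ -895.71*I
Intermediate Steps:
v = 6 (v = 4 + 2 = 6)
(-32*√(6*(-4) + √(9 - 4)))*v = -32*√(6*(-4) + √(9 - 4))*6 = -32*√(-24 + √5)*6 = -192*√(-24 + √5)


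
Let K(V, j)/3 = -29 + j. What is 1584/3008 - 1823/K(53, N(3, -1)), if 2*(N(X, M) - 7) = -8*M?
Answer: 174035/5076 ≈ 34.286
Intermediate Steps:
N(X, M) = 7 - 4*M (N(X, M) = 7 + (-8*M)/2 = 7 - 4*M)
K(V, j) = -87 + 3*j (K(V, j) = 3*(-29 + j) = -87 + 3*j)
1584/3008 - 1823/K(53, N(3, -1)) = 1584/3008 - 1823/(-87 + 3*(7 - 4*(-1))) = 1584*(1/3008) - 1823/(-87 + 3*(7 + 4)) = 99/188 - 1823/(-87 + 3*11) = 99/188 - 1823/(-87 + 33) = 99/188 - 1823/(-54) = 99/188 - 1823*(-1/54) = 99/188 + 1823/54 = 174035/5076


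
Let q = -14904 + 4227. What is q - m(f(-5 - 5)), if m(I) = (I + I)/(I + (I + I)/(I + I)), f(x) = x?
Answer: -96113/9 ≈ -10679.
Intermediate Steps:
m(I) = 2*I/(1 + I) (m(I) = (2*I)/(I + (2*I)/((2*I))) = (2*I)/(I + (2*I)*(1/(2*I))) = (2*I)/(I + 1) = (2*I)/(1 + I) = 2*I/(1 + I))
q = -10677
q - m(f(-5 - 5)) = -10677 - 2*(-5 - 5)/(1 + (-5 - 5)) = -10677 - 2*(-10)/(1 - 10) = -10677 - 2*(-10)/(-9) = -10677 - 2*(-10)*(-1)/9 = -10677 - 1*20/9 = -10677 - 20/9 = -96113/9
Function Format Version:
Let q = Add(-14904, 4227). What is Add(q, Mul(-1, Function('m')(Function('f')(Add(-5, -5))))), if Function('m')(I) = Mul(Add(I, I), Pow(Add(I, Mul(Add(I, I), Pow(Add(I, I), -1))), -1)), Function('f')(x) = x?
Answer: Rational(-96113, 9) ≈ -10679.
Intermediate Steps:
Function('m')(I) = Mul(2, I, Pow(Add(1, I), -1)) (Function('m')(I) = Mul(Mul(2, I), Pow(Add(I, Mul(Mul(2, I), Pow(Mul(2, I), -1))), -1)) = Mul(Mul(2, I), Pow(Add(I, Mul(Mul(2, I), Mul(Rational(1, 2), Pow(I, -1)))), -1)) = Mul(Mul(2, I), Pow(Add(I, 1), -1)) = Mul(Mul(2, I), Pow(Add(1, I), -1)) = Mul(2, I, Pow(Add(1, I), -1)))
q = -10677
Add(q, Mul(-1, Function('m')(Function('f')(Add(-5, -5))))) = Add(-10677, Mul(-1, Mul(2, Add(-5, -5), Pow(Add(1, Add(-5, -5)), -1)))) = Add(-10677, Mul(-1, Mul(2, -10, Pow(Add(1, -10), -1)))) = Add(-10677, Mul(-1, Mul(2, -10, Pow(-9, -1)))) = Add(-10677, Mul(-1, Mul(2, -10, Rational(-1, 9)))) = Add(-10677, Mul(-1, Rational(20, 9))) = Add(-10677, Rational(-20, 9)) = Rational(-96113, 9)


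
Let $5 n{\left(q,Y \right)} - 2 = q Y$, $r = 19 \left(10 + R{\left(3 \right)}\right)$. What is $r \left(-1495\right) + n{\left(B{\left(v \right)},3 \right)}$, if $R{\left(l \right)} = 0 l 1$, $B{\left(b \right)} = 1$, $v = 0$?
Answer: $-284049$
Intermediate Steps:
$R{\left(l \right)} = 0$ ($R{\left(l \right)} = 0 \cdot 1 = 0$)
$r = 190$ ($r = 19 \left(10 + 0\right) = 19 \cdot 10 = 190$)
$n{\left(q,Y \right)} = \frac{2}{5} + \frac{Y q}{5}$ ($n{\left(q,Y \right)} = \frac{2}{5} + \frac{q Y}{5} = \frac{2}{5} + \frac{Y q}{5}$)
$r \left(-1495\right) + n{\left(B{\left(v \right)},3 \right)} = 190 \left(-1495\right) + \left(\frac{2}{5} + \frac{1}{5} \cdot 3 \cdot 1\right) = -284050 + \left(\frac{2}{5} + \frac{3}{5}\right) = -284050 + 1 = -284049$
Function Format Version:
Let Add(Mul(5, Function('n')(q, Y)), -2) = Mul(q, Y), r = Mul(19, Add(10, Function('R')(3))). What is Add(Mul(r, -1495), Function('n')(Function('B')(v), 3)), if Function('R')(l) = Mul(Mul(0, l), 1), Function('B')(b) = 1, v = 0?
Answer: -284049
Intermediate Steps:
Function('R')(l) = 0 (Function('R')(l) = Mul(0, 1) = 0)
r = 190 (r = Mul(19, Add(10, 0)) = Mul(19, 10) = 190)
Function('n')(q, Y) = Add(Rational(2, 5), Mul(Rational(1, 5), Y, q)) (Function('n')(q, Y) = Add(Rational(2, 5), Mul(Rational(1, 5), Mul(q, Y))) = Add(Rational(2, 5), Mul(Rational(1, 5), Mul(Y, q))) = Add(Rational(2, 5), Mul(Rational(1, 5), Y, q)))
Add(Mul(r, -1495), Function('n')(Function('B')(v), 3)) = Add(Mul(190, -1495), Add(Rational(2, 5), Mul(Rational(1, 5), 3, 1))) = Add(-284050, Add(Rational(2, 5), Rational(3, 5))) = Add(-284050, 1) = -284049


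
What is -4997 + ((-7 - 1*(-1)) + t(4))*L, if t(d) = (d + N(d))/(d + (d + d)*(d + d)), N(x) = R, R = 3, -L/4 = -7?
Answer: -87756/17 ≈ -5162.1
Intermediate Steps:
L = 28 (L = -4*(-7) = 28)
N(x) = 3
t(d) = (3 + d)/(d + 4*d²) (t(d) = (d + 3)/(d + (d + d)*(d + d)) = (3 + d)/(d + (2*d)*(2*d)) = (3 + d)/(d + 4*d²))
-4997 + ((-7 - 1*(-1)) + t(4))*L = -4997 + ((-7 - 1*(-1)) + (3 + 4)/(4*(1 + 4*4)))*28 = -4997 + ((-7 + 1) + (¼)*7/(1 + 16))*28 = -4997 + (-6 + (¼)*7/17)*28 = -4997 + (-6 + (¼)*(1/17)*7)*28 = -4997 + (-6 + 7/68)*28 = -4997 - 401/68*28 = -4997 - 2807/17 = -87756/17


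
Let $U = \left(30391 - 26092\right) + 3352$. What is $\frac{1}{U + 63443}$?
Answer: $\frac{1}{71094} \approx 1.4066 \cdot 10^{-5}$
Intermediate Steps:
$U = 7651$ ($U = 4299 + 3352 = 7651$)
$\frac{1}{U + 63443} = \frac{1}{7651 + 63443} = \frac{1}{71094}$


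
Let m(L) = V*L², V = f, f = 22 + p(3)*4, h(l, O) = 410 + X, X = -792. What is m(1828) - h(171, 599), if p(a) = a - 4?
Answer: 60148894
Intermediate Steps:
p(a) = -4 + a
h(l, O) = -382 (h(l, O) = 410 - 792 = -382)
f = 18 (f = 22 + (-4 + 3)*4 = 22 - 1*4 = 22 - 4 = 18)
V = 18
m(L) = 18*L²
m(1828) - h(171, 599) = 18*1828² - 1*(-382) = 18*3341584 + 382 = 60148512 + 382 = 60148894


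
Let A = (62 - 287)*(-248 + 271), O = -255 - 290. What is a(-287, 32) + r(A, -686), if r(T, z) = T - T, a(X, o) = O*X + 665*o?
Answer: 177695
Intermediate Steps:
O = -545
A = -5175 (A = -225*23 = -5175)
a(X, o) = -545*X + 665*o
r(T, z) = 0
a(-287, 32) + r(A, -686) = (-545*(-287) + 665*32) + 0 = (156415 + 21280) + 0 = 177695 + 0 = 177695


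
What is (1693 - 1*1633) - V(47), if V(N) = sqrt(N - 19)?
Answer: 60 - 2*sqrt(7) ≈ 54.708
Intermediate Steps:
V(N) = sqrt(-19 + N)
(1693 - 1*1633) - V(47) = (1693 - 1*1633) - sqrt(-19 + 47) = (1693 - 1633) - sqrt(28) = 60 - 2*sqrt(7)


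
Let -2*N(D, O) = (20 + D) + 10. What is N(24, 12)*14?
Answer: -378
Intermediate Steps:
N(D, O) = -15 - D/2 (N(D, O) = -((20 + D) + 10)/2 = -(30 + D)/2 = -15 - D/2)
N(24, 12)*14 = (-15 - ½*24)*14 = (-15 - 12)*14 = -27*14 = -378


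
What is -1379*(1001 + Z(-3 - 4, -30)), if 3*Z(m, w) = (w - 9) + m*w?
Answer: -1458982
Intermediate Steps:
Z(m, w) = -3 + w/3 + m*w/3 (Z(m, w) = ((w - 9) + m*w)/3 = ((-9 + w) + m*w)/3 = (-9 + w + m*w)/3 = -3 + w/3 + m*w/3)
-1379*(1001 + Z(-3 - 4, -30)) = -1379*(1001 + (-3 + (⅓)*(-30) + (⅓)*(-3 - 4)*(-30))) = -1379*(1001 + (-3 - 10 + (⅓)*(-7)*(-30))) = -1379*(1001 + (-3 - 10 + 70)) = -1379*(1001 + 57) = -1379*1058 = -1458982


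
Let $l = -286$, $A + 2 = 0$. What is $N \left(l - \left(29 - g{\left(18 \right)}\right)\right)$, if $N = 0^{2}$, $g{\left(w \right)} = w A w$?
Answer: $0$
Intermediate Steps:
$A = -2$ ($A = -2 + 0 = -2$)
$g{\left(w \right)} = - 2 w^{2}$ ($g{\left(w \right)} = w \left(-2\right) w = - 2 w w = - 2 w^{2}$)
$N = 0$
$N \left(l - \left(29 - g{\left(18 \right)}\right)\right) = 0 \left(-286 - \left(29 - - 2 \cdot 18^{2}\right)\right) = 0 \left(-286 - \left(29 - \left(-2\right) 324\right)\right) = 0 \left(-286 - \left(29 - -648\right)\right) = 0 \left(-286 - \left(29 + 648\right)\right) = 0 \left(-286 - 677\right) = 0 \left(-963\right) = 0$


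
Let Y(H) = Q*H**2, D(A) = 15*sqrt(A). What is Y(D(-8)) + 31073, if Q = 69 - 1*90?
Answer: 68873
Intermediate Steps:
Q = -21 (Q = 69 - 90 = -21)
Y(H) = -21*H**2
Y(D(-8)) + 31073 = -21*(15*sqrt(-8))**2 + 31073 = -21*(15*(2*I*sqrt(2)))**2 + 31073 = -21*(30*I*sqrt(2))**2 + 31073 = -21*(-1800) + 31073 = 37800 + 31073 = 68873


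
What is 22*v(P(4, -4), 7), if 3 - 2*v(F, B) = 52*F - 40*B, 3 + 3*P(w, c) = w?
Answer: 8767/3 ≈ 2922.3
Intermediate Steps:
P(w, c) = -1 + w/3
v(F, B) = 3/2 - 26*F + 20*B (v(F, B) = 3/2 - (52*F - 40*B)/2 = 3/2 - (-40*B + 52*F)/2 = 3/2 + (-26*F + 20*B) = 3/2 - 26*F + 20*B)
22*v(P(4, -4), 7) = 22*(3/2 - 26*(-1 + (⅓)*4) + 20*7) = 22*(3/2 - 26*(-1 + 4/3) + 140) = 22*(3/2 - 26*⅓ + 140) = 22*(3/2 - 26/3 + 140) = 22*(797/6) = 8767/3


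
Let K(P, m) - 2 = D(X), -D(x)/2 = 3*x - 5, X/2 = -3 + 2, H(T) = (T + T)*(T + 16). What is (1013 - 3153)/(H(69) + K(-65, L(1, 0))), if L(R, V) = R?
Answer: -1070/5877 ≈ -0.18207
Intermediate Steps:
H(T) = 2*T*(16 + T) (H(T) = (2*T)*(16 + T) = 2*T*(16 + T))
X = -2 (X = 2*(-3 + 2) = 2*(-1) = -2)
D(x) = 10 - 6*x (D(x) = -2*(3*x - 5) = -2*(-5 + 3*x) = 10 - 6*x)
K(P, m) = 24 (K(P, m) = 2 + (10 - 6*(-2)) = 2 + (10 + 12) = 2 + 22 = 24)
(1013 - 3153)/(H(69) + K(-65, L(1, 0))) = (1013 - 3153)/(2*69*(16 + 69) + 24) = -2140/(2*69*85 + 24) = -2140/(11730 + 24) = -2140/11754 = -2140*1/11754 = -1070/5877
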